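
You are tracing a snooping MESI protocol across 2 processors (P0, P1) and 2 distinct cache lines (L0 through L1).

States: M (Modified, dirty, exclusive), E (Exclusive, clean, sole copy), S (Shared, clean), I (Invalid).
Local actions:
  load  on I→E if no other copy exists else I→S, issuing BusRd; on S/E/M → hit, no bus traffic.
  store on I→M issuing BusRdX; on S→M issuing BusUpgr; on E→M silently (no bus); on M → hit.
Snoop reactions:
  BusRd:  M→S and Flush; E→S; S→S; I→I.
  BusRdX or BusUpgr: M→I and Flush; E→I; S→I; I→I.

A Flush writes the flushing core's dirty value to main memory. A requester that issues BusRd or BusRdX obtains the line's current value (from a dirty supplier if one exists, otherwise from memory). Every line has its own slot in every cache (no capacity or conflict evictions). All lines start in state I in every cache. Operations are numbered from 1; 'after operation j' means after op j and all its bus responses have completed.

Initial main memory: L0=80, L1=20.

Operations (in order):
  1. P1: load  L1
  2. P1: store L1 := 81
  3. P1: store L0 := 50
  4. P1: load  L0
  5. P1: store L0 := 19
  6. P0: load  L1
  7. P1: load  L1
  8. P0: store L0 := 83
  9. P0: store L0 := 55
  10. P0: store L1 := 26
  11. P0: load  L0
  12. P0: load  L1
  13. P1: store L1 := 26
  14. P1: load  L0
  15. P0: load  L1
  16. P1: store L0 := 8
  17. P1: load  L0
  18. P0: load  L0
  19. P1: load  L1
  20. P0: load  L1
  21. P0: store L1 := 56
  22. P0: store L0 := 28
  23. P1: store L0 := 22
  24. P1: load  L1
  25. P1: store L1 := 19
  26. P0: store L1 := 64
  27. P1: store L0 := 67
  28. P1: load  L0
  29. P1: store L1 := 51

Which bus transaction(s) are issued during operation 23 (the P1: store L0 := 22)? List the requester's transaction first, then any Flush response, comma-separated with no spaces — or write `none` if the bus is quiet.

bus = BusRdX,Flush

[1] P1: load  L1 | P0:I, P1:E(20) | bus: BusRd
[2] P1: store L1 := 81 | P0:I, P1:M(81) | bus: none
[3] P1: store L0 := 50 | P0:I, P1:M(50) | bus: BusRdX
[4] P1: load  L0 | P0:I, P1:M(50) | bus: none
[5] P1: store L0 := 19 | P0:I, P1:M(19) | bus: none
[6] P0: load  L1 | P0:S(81), P1:S(81) | bus: BusRd,Flush
[7] P1: load  L1 | P0:S(81), P1:S(81) | bus: none
[8] P0: store L0 := 83 | P0:M(83), P1:I | bus: BusRdX,Flush
[9] P0: store L0 := 55 | P0:M(55), P1:I | bus: none
[10] P0: store L1 := 26 | P0:M(26), P1:I | bus: BusUpgr
[11] P0: load  L0 | P0:M(55), P1:I | bus: none
[12] P0: load  L1 | P0:M(26), P1:I | bus: none
[13] P1: store L1 := 26 | P0:I, P1:M(26) | bus: BusRdX,Flush
[14] P1: load  L0 | P0:S(55), P1:S(55) | bus: BusRd,Flush
[15] P0: load  L1 | P0:S(26), P1:S(26) | bus: BusRd,Flush
[16] P1: store L0 := 8 | P0:I, P1:M(8) | bus: BusUpgr
[17] P1: load  L0 | P0:I, P1:M(8) | bus: none
[18] P0: load  L0 | P0:S(8), P1:S(8) | bus: BusRd,Flush
[19] P1: load  L1 | P0:S(26), P1:S(26) | bus: none
[20] P0: load  L1 | P0:S(26), P1:S(26) | bus: none
[21] P0: store L1 := 56 | P0:M(56), P1:I | bus: BusUpgr
[22] P0: store L0 := 28 | P0:M(28), P1:I | bus: BusUpgr
[23] P1: store L0 := 22 | P0:I, P1:M(22) | bus: BusRdX,Flush
[24] P1: load  L1 | P0:S(56), P1:S(56) | bus: BusRd,Flush
[25] P1: store L1 := 19 | P0:I, P1:M(19) | bus: BusUpgr
[26] P0: store L1 := 64 | P0:M(64), P1:I | bus: BusRdX,Flush
[27] P1: store L0 := 67 | P0:I, P1:M(67) | bus: none
[28] P1: load  L0 | P0:I, P1:M(67) | bus: none
[29] P1: store L1 := 51 | P0:I, P1:M(51) | bus: BusRdX,Flush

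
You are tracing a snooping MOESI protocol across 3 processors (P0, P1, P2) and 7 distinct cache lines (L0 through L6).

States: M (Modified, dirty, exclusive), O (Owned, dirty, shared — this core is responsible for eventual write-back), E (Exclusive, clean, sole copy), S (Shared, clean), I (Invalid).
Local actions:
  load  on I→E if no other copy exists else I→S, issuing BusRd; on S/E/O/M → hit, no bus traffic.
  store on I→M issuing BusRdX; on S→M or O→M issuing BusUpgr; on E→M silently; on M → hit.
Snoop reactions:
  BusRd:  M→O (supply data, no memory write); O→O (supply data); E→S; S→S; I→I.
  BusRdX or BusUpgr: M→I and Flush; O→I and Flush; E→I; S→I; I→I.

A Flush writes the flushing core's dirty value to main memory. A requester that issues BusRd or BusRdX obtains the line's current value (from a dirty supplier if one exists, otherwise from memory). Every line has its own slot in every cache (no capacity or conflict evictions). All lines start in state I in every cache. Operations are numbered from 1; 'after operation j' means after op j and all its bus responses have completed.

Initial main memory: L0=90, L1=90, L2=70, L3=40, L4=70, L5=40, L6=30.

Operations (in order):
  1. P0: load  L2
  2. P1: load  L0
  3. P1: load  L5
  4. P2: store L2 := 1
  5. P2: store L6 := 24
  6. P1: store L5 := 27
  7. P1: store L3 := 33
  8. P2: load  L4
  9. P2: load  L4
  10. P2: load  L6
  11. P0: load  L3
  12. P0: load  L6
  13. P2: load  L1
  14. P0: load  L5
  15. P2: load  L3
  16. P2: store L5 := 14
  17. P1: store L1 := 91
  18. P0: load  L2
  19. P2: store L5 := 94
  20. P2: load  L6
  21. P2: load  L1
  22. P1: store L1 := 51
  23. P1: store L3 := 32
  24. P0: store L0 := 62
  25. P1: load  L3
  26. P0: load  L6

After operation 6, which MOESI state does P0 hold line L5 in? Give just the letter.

state = I

  op1 P0: load  L2 → E/I/I on L2; bus BusRd; mem=70
  op2 P1: load  L0 → I/E/I on L0; bus BusRd; mem=90
  op3 P1: load  L5 → I/E/I on L5; bus BusRd; mem=40
  op4 P2: store L2 := 1 → I/I/M on L2; bus BusRdX; mem=70
  op5 P2: store L6 := 24 → I/I/M on L6; bus BusRdX; mem=30
  op6 P1: store L5 := 27 → I/M/I on L5; bus (none); mem=40
  op7 P1: store L3 := 33 → I/M/I on L3; bus BusRdX; mem=40
  op8 P2: load  L4 → I/I/E on L4; bus BusRd; mem=70
  op9 P2: load  L4 → I/I/E on L4; bus (none); mem=70
  op10 P2: load  L6 → I/I/M on L6; bus (none); mem=30
  op11 P0: load  L3 → S/O/I on L3; bus BusRd; mem=40
  op12 P0: load  L6 → S/I/O on L6; bus BusRd; mem=30
  op13 P2: load  L1 → I/I/E on L1; bus BusRd; mem=90
  op14 P0: load  L5 → S/O/I on L5; bus BusRd; mem=40
  op15 P2: load  L3 → S/O/S on L3; bus BusRd; mem=40
  op16 P2: store L5 := 14 → I/I/M on L5; bus BusRdX Flush; mem=27
  op17 P1: store L1 := 91 → I/M/I on L1; bus BusRdX; mem=90
  op18 P0: load  L2 → S/I/O on L2; bus BusRd; mem=70
  op19 P2: store L5 := 94 → I/I/M on L5; bus (none); mem=27
  op20 P2: load  L6 → S/I/O on L6; bus (none); mem=30
  op21 P2: load  L1 → I/O/S on L1; bus BusRd; mem=90
  op22 P1: store L1 := 51 → I/M/I on L1; bus BusUpgr; mem=90
  op23 P1: store L3 := 32 → I/M/I on L3; bus BusUpgr; mem=40
  op24 P0: store L0 := 62 → M/I/I on L0; bus BusRdX; mem=90
  op25 P1: load  L3 → I/M/I on L3; bus (none); mem=40
  op26 P0: load  L6 → S/I/O on L6; bus (none); mem=30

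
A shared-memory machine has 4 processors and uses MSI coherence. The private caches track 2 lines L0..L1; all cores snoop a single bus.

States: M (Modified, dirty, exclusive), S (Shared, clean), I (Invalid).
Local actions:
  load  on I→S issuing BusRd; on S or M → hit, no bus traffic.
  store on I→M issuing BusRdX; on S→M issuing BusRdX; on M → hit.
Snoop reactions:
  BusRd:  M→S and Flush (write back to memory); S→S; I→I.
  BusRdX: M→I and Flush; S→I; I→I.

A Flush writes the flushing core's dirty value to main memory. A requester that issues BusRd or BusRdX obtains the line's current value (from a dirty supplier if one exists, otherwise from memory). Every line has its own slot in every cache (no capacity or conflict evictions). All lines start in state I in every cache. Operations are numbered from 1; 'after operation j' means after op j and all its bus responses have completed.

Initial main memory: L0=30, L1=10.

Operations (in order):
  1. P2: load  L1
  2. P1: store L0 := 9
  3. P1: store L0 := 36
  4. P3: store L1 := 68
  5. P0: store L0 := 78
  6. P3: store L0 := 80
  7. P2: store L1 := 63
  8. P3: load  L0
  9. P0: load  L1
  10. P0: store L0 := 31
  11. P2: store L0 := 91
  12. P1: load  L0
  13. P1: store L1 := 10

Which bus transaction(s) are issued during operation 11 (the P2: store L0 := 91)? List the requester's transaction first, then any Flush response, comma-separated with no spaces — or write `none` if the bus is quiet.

[1] P2: load  L1 | P0:I, P1:I, P2:S(10), P3:I | bus: BusRd
[2] P1: store L0 := 9 | P0:I, P1:M(9), P2:I, P3:I | bus: BusRdX
[3] P1: store L0 := 36 | P0:I, P1:M(36), P2:I, P3:I | bus: none
[4] P3: store L1 := 68 | P0:I, P1:I, P2:I, P3:M(68) | bus: BusRdX
[5] P0: store L0 := 78 | P0:M(78), P1:I, P2:I, P3:I | bus: BusRdX,Flush
[6] P3: store L0 := 80 | P0:I, P1:I, P2:I, P3:M(80) | bus: BusRdX,Flush
[7] P2: store L1 := 63 | P0:I, P1:I, P2:M(63), P3:I | bus: BusRdX,Flush
[8] P3: load  L0 | P0:I, P1:I, P2:I, P3:M(80) | bus: none
[9] P0: load  L1 | P0:S(63), P1:I, P2:S(63), P3:I | bus: BusRd,Flush
[10] P0: store L0 := 31 | P0:M(31), P1:I, P2:I, P3:I | bus: BusRdX,Flush
[11] P2: store L0 := 91 | P0:I, P1:I, P2:M(91), P3:I | bus: BusRdX,Flush
[12] P1: load  L0 | P0:I, P1:S(91), P2:S(91), P3:I | bus: BusRd,Flush
[13] P1: store L1 := 10 | P0:I, P1:M(10), P2:I, P3:I | bus: BusRdX

bus = BusRdX,Flush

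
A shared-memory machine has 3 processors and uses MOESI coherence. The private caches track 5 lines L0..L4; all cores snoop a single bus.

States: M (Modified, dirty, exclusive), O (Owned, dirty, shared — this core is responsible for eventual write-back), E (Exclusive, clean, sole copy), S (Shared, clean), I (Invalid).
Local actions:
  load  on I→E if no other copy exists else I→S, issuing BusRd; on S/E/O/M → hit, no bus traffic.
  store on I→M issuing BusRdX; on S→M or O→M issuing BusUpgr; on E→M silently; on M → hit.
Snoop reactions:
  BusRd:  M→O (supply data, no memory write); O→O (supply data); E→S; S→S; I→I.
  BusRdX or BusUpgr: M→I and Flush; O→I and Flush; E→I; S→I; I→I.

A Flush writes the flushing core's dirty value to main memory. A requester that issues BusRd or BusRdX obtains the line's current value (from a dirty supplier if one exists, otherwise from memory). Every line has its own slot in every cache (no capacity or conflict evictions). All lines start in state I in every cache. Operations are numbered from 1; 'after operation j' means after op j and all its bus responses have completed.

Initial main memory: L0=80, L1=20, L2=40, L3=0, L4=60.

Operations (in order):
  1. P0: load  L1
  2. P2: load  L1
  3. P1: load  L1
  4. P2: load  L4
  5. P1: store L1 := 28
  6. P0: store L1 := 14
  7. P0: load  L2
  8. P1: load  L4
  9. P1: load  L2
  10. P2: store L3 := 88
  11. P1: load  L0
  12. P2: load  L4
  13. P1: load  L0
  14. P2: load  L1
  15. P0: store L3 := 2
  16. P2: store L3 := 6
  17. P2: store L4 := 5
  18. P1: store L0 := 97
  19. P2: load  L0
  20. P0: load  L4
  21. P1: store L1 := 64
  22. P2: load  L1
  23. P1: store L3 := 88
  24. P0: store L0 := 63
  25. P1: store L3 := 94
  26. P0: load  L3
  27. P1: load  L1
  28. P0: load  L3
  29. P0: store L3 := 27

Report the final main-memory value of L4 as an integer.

1. P0: load  L1  bus=[BusRd]  L1: P0=E P1=I P2=I  mem[L1]=20
2. P2: load  L1  bus=[BusRd]  L1: P0=S P1=I P2=S  mem[L1]=20
3. P1: load  L1  bus=[BusRd]  L1: P0=S P1=S P2=S  mem[L1]=20
4. P2: load  L4  bus=[BusRd]  L4: P0=I P1=I P2=E  mem[L4]=60
5. P1: store L1 := 28  bus=[BusUpgr]  L1: P0=I P1=M P2=I  mem[L1]=20
6. P0: store L1 := 14  bus=[BusRdX,Flush]  L1: P0=M P1=I P2=I  mem[L1]=28
7. P0: load  L2  bus=[BusRd]  L2: P0=E P1=I P2=I  mem[L2]=40
8. P1: load  L4  bus=[BusRd]  L4: P0=I P1=S P2=S  mem[L4]=60
9. P1: load  L2  bus=[BusRd]  L2: P0=S P1=S P2=I  mem[L2]=40
10. P2: store L3 := 88  bus=[BusRdX]  L3: P0=I P1=I P2=M  mem[L3]=0
11. P1: load  L0  bus=[BusRd]  L0: P0=I P1=E P2=I  mem[L0]=80
12. P2: load  L4  bus=[-]  L4: P0=I P1=S P2=S  mem[L4]=60
13. P1: load  L0  bus=[-]  L0: P0=I P1=E P2=I  mem[L0]=80
14. P2: load  L1  bus=[BusRd]  L1: P0=O P1=I P2=S  mem[L1]=28
15. P0: store L3 := 2  bus=[BusRdX,Flush]  L3: P0=M P1=I P2=I  mem[L3]=88
16. P2: store L3 := 6  bus=[BusRdX,Flush]  L3: P0=I P1=I P2=M  mem[L3]=2
17. P2: store L4 := 5  bus=[BusUpgr]  L4: P0=I P1=I P2=M  mem[L4]=60
18. P1: store L0 := 97  bus=[-]  L0: P0=I P1=M P2=I  mem[L0]=80
19. P2: load  L0  bus=[BusRd]  L0: P0=I P1=O P2=S  mem[L0]=80
20. P0: load  L4  bus=[BusRd]  L4: P0=S P1=I P2=O  mem[L4]=60
21. P1: store L1 := 64  bus=[BusRdX,Flush]  L1: P0=I P1=M P2=I  mem[L1]=14
22. P2: load  L1  bus=[BusRd]  L1: P0=I P1=O P2=S  mem[L1]=14
23. P1: store L3 := 88  bus=[BusRdX,Flush]  L3: P0=I P1=M P2=I  mem[L3]=6
24. P0: store L0 := 63  bus=[BusRdX,Flush]  L0: P0=M P1=I P2=I  mem[L0]=97
25. P1: store L3 := 94  bus=[-]  L3: P0=I P1=M P2=I  mem[L3]=6
26. P0: load  L3  bus=[BusRd]  L3: P0=S P1=O P2=I  mem[L3]=6
27. P1: load  L1  bus=[-]  L1: P0=I P1=O P2=S  mem[L1]=14
28. P0: load  L3  bus=[-]  L3: P0=S P1=O P2=I  mem[L3]=6
29. P0: store L3 := 27  bus=[BusUpgr,Flush]  L3: P0=M P1=I P2=I  mem[L3]=94

memory[L4] = 60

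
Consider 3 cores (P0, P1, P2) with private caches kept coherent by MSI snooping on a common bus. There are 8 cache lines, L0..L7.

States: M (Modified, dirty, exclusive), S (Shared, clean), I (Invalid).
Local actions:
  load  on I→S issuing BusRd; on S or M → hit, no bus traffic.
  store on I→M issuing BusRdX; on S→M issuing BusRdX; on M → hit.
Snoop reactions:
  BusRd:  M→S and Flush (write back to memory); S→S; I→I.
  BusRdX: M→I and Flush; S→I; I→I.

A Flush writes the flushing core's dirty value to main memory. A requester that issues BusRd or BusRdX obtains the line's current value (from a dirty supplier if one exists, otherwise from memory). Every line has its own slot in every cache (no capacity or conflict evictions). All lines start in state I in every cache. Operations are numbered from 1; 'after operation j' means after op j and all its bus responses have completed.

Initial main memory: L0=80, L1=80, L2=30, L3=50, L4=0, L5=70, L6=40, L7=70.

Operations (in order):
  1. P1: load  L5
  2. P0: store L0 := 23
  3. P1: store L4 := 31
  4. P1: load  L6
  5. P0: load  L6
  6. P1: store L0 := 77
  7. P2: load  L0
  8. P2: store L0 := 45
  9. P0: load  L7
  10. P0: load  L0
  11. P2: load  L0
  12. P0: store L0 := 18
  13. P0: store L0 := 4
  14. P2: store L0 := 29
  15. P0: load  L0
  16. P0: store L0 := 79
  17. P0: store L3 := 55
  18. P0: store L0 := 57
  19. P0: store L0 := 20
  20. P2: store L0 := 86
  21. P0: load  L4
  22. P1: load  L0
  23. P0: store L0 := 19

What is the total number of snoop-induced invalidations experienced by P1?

invalidations = 2

1. P1: load  L5  bus=[BusRd]  L5: P0=I P1=S P2=I  mem[L5]=70
2. P0: store L0 := 23  bus=[BusRdX]  L0: P0=M P1=I P2=I  mem[L0]=80
3. P1: store L4 := 31  bus=[BusRdX]  L4: P0=I P1=M P2=I  mem[L4]=0
4. P1: load  L6  bus=[BusRd]  L6: P0=I P1=S P2=I  mem[L6]=40
5. P0: load  L6  bus=[BusRd]  L6: P0=S P1=S P2=I  mem[L6]=40
6. P1: store L0 := 77  bus=[BusRdX,Flush]  L0: P0=I P1=M P2=I  mem[L0]=23
7. P2: load  L0  bus=[BusRd,Flush]  L0: P0=I P1=S P2=S  mem[L0]=77
8. P2: store L0 := 45  bus=[BusRdX]  L0: P0=I P1=I P2=M  mem[L0]=77
9. P0: load  L7  bus=[BusRd]  L7: P0=S P1=I P2=I  mem[L7]=70
10. P0: load  L0  bus=[BusRd,Flush]  L0: P0=S P1=I P2=S  mem[L0]=45
11. P2: load  L0  bus=[-]  L0: P0=S P1=I P2=S  mem[L0]=45
12. P0: store L0 := 18  bus=[BusRdX]  L0: P0=M P1=I P2=I  mem[L0]=45
13. P0: store L0 := 4  bus=[-]  L0: P0=M P1=I P2=I  mem[L0]=45
14. P2: store L0 := 29  bus=[BusRdX,Flush]  L0: P0=I P1=I P2=M  mem[L0]=4
15. P0: load  L0  bus=[BusRd,Flush]  L0: P0=S P1=I P2=S  mem[L0]=29
16. P0: store L0 := 79  bus=[BusRdX]  L0: P0=M P1=I P2=I  mem[L0]=29
17. P0: store L3 := 55  bus=[BusRdX]  L3: P0=M P1=I P2=I  mem[L3]=50
18. P0: store L0 := 57  bus=[-]  L0: P0=M P1=I P2=I  mem[L0]=29
19. P0: store L0 := 20  bus=[-]  L0: P0=M P1=I P2=I  mem[L0]=29
20. P2: store L0 := 86  bus=[BusRdX,Flush]  L0: P0=I P1=I P2=M  mem[L0]=20
21. P0: load  L4  bus=[BusRd,Flush]  L4: P0=S P1=S P2=I  mem[L4]=31
22. P1: load  L0  bus=[BusRd,Flush]  L0: P0=I P1=S P2=S  mem[L0]=86
23. P0: store L0 := 19  bus=[BusRdX]  L0: P0=M P1=I P2=I  mem[L0]=86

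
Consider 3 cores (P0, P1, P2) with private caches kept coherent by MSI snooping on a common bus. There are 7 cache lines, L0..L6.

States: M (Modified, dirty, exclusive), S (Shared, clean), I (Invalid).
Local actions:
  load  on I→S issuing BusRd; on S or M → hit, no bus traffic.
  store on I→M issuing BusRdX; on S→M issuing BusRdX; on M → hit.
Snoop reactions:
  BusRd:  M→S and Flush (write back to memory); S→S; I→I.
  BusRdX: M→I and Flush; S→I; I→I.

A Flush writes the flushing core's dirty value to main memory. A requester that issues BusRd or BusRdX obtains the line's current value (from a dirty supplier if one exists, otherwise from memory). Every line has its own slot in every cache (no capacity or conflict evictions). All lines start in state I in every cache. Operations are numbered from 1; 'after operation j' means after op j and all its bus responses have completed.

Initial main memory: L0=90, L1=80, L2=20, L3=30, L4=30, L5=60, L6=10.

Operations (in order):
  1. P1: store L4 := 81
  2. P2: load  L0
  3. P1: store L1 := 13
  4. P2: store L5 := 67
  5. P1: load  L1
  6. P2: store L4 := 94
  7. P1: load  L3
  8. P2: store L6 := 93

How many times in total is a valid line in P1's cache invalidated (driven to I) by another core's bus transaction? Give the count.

step 1: P1: store L4 := 81  ⟶  IMI  (L4)  txn=BusRdX  M[L4]=30
step 2: P2: load  L0  ⟶  IIS  (L0)  txn=BusRd  M[L0]=90
step 3: P1: store L1 := 13  ⟶  IMI  (L1)  txn=BusRdX  M[L1]=80
step 4: P2: store L5 := 67  ⟶  IIM  (L5)  txn=BusRdX  M[L5]=60
step 5: P1: load  L1  ⟶  IMI  (L1)  txn=∅  M[L1]=80
step 6: P2: store L4 := 94  ⟶  IIM  (L4)  txn=BusRdX+Flush  M[L4]=81
step 7: P1: load  L3  ⟶  ISI  (L3)  txn=BusRd  M[L3]=30
step 8: P2: store L6 := 93  ⟶  IIM  (L6)  txn=BusRdX  M[L6]=10

invalidations = 1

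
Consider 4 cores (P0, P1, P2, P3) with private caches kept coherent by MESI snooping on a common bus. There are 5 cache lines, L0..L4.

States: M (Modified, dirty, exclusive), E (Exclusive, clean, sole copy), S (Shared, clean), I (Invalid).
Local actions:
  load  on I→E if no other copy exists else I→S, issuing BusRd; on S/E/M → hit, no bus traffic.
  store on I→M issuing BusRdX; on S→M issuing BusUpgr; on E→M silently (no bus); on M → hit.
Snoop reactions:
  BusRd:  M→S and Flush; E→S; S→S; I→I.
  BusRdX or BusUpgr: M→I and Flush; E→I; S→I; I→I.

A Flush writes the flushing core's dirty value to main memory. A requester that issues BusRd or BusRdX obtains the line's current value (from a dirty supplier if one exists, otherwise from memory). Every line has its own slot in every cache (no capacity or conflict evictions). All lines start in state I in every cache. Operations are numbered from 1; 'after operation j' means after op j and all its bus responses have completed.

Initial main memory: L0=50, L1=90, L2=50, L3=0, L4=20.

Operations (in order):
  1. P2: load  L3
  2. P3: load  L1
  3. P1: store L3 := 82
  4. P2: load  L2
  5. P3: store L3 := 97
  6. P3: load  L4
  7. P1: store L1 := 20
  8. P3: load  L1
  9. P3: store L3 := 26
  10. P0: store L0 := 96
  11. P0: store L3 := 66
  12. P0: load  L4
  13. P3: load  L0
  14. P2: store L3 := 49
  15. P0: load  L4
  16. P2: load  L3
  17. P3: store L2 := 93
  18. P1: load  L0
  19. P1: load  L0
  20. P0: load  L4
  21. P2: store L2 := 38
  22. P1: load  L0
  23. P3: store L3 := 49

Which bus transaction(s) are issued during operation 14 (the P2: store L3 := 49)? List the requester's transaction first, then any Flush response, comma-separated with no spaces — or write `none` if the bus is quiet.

step 1: P2: load  L3  ⟶  IIEI  (L3)  txn=BusRd  M[L3]=0
step 2: P3: load  L1  ⟶  IIIE  (L1)  txn=BusRd  M[L1]=90
step 3: P1: store L3 := 82  ⟶  IMII  (L3)  txn=BusRdX  M[L3]=0
step 4: P2: load  L2  ⟶  IIEI  (L2)  txn=BusRd  M[L2]=50
step 5: P3: store L3 := 97  ⟶  IIIM  (L3)  txn=BusRdX+Flush  M[L3]=82
step 6: P3: load  L4  ⟶  IIIE  (L4)  txn=BusRd  M[L4]=20
step 7: P1: store L1 := 20  ⟶  IMII  (L1)  txn=BusRdX  M[L1]=90
step 8: P3: load  L1  ⟶  ISIS  (L1)  txn=BusRd+Flush  M[L1]=20
step 9: P3: store L3 := 26  ⟶  IIIM  (L3)  txn=∅  M[L3]=82
step 10: P0: store L0 := 96  ⟶  MIII  (L0)  txn=BusRdX  M[L0]=50
step 11: P0: store L3 := 66  ⟶  MIII  (L3)  txn=BusRdX+Flush  M[L3]=26
step 12: P0: load  L4  ⟶  SIIS  (L4)  txn=BusRd  M[L4]=20
step 13: P3: load  L0  ⟶  SIIS  (L0)  txn=BusRd+Flush  M[L0]=96
step 14: P2: store L3 := 49  ⟶  IIMI  (L3)  txn=BusRdX+Flush  M[L3]=66
step 15: P0: load  L4  ⟶  SIIS  (L4)  txn=∅  M[L4]=20
step 16: P2: load  L3  ⟶  IIMI  (L3)  txn=∅  M[L3]=66
step 17: P3: store L2 := 93  ⟶  IIIM  (L2)  txn=BusRdX  M[L2]=50
step 18: P1: load  L0  ⟶  SSIS  (L0)  txn=BusRd  M[L0]=96
step 19: P1: load  L0  ⟶  SSIS  (L0)  txn=∅  M[L0]=96
step 20: P0: load  L4  ⟶  SIIS  (L4)  txn=∅  M[L4]=20
step 21: P2: store L2 := 38  ⟶  IIMI  (L2)  txn=BusRdX+Flush  M[L2]=93
step 22: P1: load  L0  ⟶  SSIS  (L0)  txn=∅  M[L0]=96
step 23: P3: store L3 := 49  ⟶  IIIM  (L3)  txn=BusRdX+Flush  M[L3]=49

bus = BusRdX,Flush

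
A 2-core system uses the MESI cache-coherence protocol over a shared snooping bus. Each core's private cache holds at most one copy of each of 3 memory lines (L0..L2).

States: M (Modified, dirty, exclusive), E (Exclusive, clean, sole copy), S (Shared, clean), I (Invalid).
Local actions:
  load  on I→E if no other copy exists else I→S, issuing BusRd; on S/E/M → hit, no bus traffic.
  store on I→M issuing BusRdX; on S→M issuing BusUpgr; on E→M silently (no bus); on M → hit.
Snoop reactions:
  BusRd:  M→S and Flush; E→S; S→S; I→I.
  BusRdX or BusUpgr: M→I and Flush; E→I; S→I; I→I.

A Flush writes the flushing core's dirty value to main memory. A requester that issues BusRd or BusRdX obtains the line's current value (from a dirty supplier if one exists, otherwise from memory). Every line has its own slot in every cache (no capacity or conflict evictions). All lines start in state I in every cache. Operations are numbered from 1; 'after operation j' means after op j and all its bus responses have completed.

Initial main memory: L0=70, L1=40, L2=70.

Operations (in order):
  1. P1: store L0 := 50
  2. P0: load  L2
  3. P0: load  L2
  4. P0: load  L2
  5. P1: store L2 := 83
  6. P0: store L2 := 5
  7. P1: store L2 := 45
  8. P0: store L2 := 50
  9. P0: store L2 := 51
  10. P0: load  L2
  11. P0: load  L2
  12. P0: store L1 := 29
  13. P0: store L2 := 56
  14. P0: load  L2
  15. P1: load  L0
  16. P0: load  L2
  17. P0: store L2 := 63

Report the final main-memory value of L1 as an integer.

[1] P1: store L0 := 50 | P0:I, P1:M(50) | bus: BusRdX
[2] P0: load  L2 | P0:E(70), P1:I | bus: BusRd
[3] P0: load  L2 | P0:E(70), P1:I | bus: none
[4] P0: load  L2 | P0:E(70), P1:I | bus: none
[5] P1: store L2 := 83 | P0:I, P1:M(83) | bus: BusRdX
[6] P0: store L2 := 5 | P0:M(5), P1:I | bus: BusRdX,Flush
[7] P1: store L2 := 45 | P0:I, P1:M(45) | bus: BusRdX,Flush
[8] P0: store L2 := 50 | P0:M(50), P1:I | bus: BusRdX,Flush
[9] P0: store L2 := 51 | P0:M(51), P1:I | bus: none
[10] P0: load  L2 | P0:M(51), P1:I | bus: none
[11] P0: load  L2 | P0:M(51), P1:I | bus: none
[12] P0: store L1 := 29 | P0:M(29), P1:I | bus: BusRdX
[13] P0: store L2 := 56 | P0:M(56), P1:I | bus: none
[14] P0: load  L2 | P0:M(56), P1:I | bus: none
[15] P1: load  L0 | P0:I, P1:M(50) | bus: none
[16] P0: load  L2 | P0:M(56), P1:I | bus: none
[17] P0: store L2 := 63 | P0:M(63), P1:I | bus: none

memory[L1] = 40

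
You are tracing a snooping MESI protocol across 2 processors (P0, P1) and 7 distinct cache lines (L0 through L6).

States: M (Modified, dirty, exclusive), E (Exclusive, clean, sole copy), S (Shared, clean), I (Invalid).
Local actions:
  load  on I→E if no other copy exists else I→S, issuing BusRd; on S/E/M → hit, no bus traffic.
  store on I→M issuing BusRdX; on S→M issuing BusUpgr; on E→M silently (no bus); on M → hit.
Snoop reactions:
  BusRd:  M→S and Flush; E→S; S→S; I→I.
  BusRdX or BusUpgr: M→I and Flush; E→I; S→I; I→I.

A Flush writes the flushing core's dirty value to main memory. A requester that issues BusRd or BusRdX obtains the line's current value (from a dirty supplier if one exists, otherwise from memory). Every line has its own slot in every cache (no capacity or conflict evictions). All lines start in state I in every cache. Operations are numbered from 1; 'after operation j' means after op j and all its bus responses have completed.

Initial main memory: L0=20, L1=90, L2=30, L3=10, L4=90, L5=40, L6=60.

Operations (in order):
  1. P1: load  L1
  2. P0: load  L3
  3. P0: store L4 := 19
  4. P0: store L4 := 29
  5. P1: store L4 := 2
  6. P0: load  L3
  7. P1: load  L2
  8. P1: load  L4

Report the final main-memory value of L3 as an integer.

1. P1: load  L1  bus=[BusRd]  L1: P0=I P1=E  mem[L1]=90
2. P0: load  L3  bus=[BusRd]  L3: P0=E P1=I  mem[L3]=10
3. P0: store L4 := 19  bus=[BusRdX]  L4: P0=M P1=I  mem[L4]=90
4. P0: store L4 := 29  bus=[-]  L4: P0=M P1=I  mem[L4]=90
5. P1: store L4 := 2  bus=[BusRdX,Flush]  L4: P0=I P1=M  mem[L4]=29
6. P0: load  L3  bus=[-]  L3: P0=E P1=I  mem[L3]=10
7. P1: load  L2  bus=[BusRd]  L2: P0=I P1=E  mem[L2]=30
8. P1: load  L4  bus=[-]  L4: P0=I P1=M  mem[L4]=29

memory[L3] = 10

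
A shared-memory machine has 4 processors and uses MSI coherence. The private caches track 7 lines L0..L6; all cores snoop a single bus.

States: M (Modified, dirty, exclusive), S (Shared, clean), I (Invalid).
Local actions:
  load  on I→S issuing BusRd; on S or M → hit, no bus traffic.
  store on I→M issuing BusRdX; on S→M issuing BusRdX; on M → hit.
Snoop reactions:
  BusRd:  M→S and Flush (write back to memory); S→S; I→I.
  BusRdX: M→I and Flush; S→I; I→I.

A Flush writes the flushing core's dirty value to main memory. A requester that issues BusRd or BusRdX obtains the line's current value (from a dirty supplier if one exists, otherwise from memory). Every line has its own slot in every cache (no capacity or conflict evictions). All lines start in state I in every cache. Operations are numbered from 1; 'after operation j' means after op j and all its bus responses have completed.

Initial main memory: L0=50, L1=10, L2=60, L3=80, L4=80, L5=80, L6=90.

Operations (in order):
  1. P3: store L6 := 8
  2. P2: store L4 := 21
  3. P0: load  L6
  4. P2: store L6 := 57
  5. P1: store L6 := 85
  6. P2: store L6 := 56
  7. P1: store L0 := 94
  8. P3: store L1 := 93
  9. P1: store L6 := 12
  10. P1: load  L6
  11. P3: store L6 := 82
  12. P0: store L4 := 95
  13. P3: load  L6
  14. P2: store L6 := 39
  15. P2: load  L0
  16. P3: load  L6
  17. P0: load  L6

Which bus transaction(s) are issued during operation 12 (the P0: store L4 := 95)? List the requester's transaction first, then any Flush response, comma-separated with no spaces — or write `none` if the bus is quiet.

step 1: P3: store L6 := 8  ⟶  IIIM  (L6)  txn=BusRdX  M[L6]=90
step 2: P2: store L4 := 21  ⟶  IIMI  (L4)  txn=BusRdX  M[L4]=80
step 3: P0: load  L6  ⟶  SIIS  (L6)  txn=BusRd+Flush  M[L6]=8
step 4: P2: store L6 := 57  ⟶  IIMI  (L6)  txn=BusRdX  M[L6]=8
step 5: P1: store L6 := 85  ⟶  IMII  (L6)  txn=BusRdX+Flush  M[L6]=57
step 6: P2: store L6 := 56  ⟶  IIMI  (L6)  txn=BusRdX+Flush  M[L6]=85
step 7: P1: store L0 := 94  ⟶  IMII  (L0)  txn=BusRdX  M[L0]=50
step 8: P3: store L1 := 93  ⟶  IIIM  (L1)  txn=BusRdX  M[L1]=10
step 9: P1: store L6 := 12  ⟶  IMII  (L6)  txn=BusRdX+Flush  M[L6]=56
step 10: P1: load  L6  ⟶  IMII  (L6)  txn=∅  M[L6]=56
step 11: P3: store L6 := 82  ⟶  IIIM  (L6)  txn=BusRdX+Flush  M[L6]=12
step 12: P0: store L4 := 95  ⟶  MIII  (L4)  txn=BusRdX+Flush  M[L4]=21
step 13: P3: load  L6  ⟶  IIIM  (L6)  txn=∅  M[L6]=12
step 14: P2: store L6 := 39  ⟶  IIMI  (L6)  txn=BusRdX+Flush  M[L6]=82
step 15: P2: load  L0  ⟶  ISSI  (L0)  txn=BusRd+Flush  M[L0]=94
step 16: P3: load  L6  ⟶  IISS  (L6)  txn=BusRd+Flush  M[L6]=39
step 17: P0: load  L6  ⟶  SISS  (L6)  txn=BusRd  M[L6]=39

bus = BusRdX,Flush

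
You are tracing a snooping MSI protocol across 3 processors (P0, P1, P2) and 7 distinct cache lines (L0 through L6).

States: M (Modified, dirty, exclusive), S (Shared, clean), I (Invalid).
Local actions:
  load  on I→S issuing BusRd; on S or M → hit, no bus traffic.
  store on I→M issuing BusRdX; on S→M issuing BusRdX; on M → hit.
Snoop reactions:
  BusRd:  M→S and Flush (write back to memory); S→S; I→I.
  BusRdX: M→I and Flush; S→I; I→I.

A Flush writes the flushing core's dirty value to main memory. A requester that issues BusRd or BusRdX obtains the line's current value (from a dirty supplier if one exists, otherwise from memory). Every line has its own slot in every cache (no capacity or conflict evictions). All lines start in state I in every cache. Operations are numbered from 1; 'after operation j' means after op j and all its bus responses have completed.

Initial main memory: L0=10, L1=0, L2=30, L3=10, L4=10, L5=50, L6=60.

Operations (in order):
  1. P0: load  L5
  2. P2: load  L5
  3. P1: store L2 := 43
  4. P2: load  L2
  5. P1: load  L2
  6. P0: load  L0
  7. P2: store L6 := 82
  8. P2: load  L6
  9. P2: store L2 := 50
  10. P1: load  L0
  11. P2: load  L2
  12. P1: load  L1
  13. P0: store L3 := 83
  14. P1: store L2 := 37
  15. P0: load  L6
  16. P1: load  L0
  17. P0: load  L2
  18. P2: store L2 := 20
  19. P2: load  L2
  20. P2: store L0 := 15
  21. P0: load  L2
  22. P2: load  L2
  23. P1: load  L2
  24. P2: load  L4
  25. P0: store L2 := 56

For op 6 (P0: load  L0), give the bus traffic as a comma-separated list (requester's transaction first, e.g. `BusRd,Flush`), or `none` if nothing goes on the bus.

step 1: P0: load  L5  ⟶  SII  (L5)  txn=BusRd  M[L5]=50
step 2: P2: load  L5  ⟶  SIS  (L5)  txn=BusRd  M[L5]=50
step 3: P1: store L2 := 43  ⟶  IMI  (L2)  txn=BusRdX  M[L2]=30
step 4: P2: load  L2  ⟶  ISS  (L2)  txn=BusRd+Flush  M[L2]=43
step 5: P1: load  L2  ⟶  ISS  (L2)  txn=∅  M[L2]=43
step 6: P0: load  L0  ⟶  SII  (L0)  txn=BusRd  M[L0]=10
step 7: P2: store L6 := 82  ⟶  IIM  (L6)  txn=BusRdX  M[L6]=60
step 8: P2: load  L6  ⟶  IIM  (L6)  txn=∅  M[L6]=60
step 9: P2: store L2 := 50  ⟶  IIM  (L2)  txn=BusRdX  M[L2]=43
step 10: P1: load  L0  ⟶  SSI  (L0)  txn=BusRd  M[L0]=10
step 11: P2: load  L2  ⟶  IIM  (L2)  txn=∅  M[L2]=43
step 12: P1: load  L1  ⟶  ISI  (L1)  txn=BusRd  M[L1]=0
step 13: P0: store L3 := 83  ⟶  MII  (L3)  txn=BusRdX  M[L3]=10
step 14: P1: store L2 := 37  ⟶  IMI  (L2)  txn=BusRdX+Flush  M[L2]=50
step 15: P0: load  L6  ⟶  SIS  (L6)  txn=BusRd+Flush  M[L6]=82
step 16: P1: load  L0  ⟶  SSI  (L0)  txn=∅  M[L0]=10
step 17: P0: load  L2  ⟶  SSI  (L2)  txn=BusRd+Flush  M[L2]=37
step 18: P2: store L2 := 20  ⟶  IIM  (L2)  txn=BusRdX  M[L2]=37
step 19: P2: load  L2  ⟶  IIM  (L2)  txn=∅  M[L2]=37
step 20: P2: store L0 := 15  ⟶  IIM  (L0)  txn=BusRdX  M[L0]=10
step 21: P0: load  L2  ⟶  SIS  (L2)  txn=BusRd+Flush  M[L2]=20
step 22: P2: load  L2  ⟶  SIS  (L2)  txn=∅  M[L2]=20
step 23: P1: load  L2  ⟶  SSS  (L2)  txn=BusRd  M[L2]=20
step 24: P2: load  L4  ⟶  IIS  (L4)  txn=BusRd  M[L4]=10
step 25: P0: store L2 := 56  ⟶  MII  (L2)  txn=BusRdX  M[L2]=20

bus = BusRd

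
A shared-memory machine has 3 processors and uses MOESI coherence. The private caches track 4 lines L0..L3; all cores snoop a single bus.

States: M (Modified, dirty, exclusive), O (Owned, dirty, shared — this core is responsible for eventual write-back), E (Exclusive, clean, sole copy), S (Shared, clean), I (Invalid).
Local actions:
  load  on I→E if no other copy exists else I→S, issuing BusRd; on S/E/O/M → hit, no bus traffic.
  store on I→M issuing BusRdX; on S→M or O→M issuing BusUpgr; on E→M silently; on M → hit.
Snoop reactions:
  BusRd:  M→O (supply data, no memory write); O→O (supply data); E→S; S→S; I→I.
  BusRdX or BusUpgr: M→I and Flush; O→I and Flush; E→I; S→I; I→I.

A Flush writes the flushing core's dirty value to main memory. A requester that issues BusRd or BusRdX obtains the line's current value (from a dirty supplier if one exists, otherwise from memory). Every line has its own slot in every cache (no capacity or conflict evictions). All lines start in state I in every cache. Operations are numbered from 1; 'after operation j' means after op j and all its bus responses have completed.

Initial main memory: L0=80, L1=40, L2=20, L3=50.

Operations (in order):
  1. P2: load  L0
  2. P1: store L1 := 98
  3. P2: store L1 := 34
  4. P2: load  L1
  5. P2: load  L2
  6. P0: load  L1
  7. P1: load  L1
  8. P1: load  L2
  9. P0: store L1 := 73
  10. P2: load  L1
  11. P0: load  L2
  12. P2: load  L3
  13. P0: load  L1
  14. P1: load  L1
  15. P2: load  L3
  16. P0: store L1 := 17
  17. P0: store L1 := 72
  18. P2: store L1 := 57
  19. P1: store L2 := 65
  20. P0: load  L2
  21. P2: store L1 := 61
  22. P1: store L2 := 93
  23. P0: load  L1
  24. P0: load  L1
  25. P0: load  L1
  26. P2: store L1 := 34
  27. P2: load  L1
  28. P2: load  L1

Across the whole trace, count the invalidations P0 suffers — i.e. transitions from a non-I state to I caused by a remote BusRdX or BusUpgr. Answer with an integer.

step 1: P2: load  L0  ⟶  IIE  (L0)  txn=BusRd  M[L0]=80
step 2: P1: store L1 := 98  ⟶  IMI  (L1)  txn=BusRdX  M[L1]=40
step 3: P2: store L1 := 34  ⟶  IIM  (L1)  txn=BusRdX+Flush  M[L1]=98
step 4: P2: load  L1  ⟶  IIM  (L1)  txn=∅  M[L1]=98
step 5: P2: load  L2  ⟶  IIE  (L2)  txn=BusRd  M[L2]=20
step 6: P0: load  L1  ⟶  SIO  (L1)  txn=BusRd  M[L1]=98
step 7: P1: load  L1  ⟶  SSO  (L1)  txn=BusRd  M[L1]=98
step 8: P1: load  L2  ⟶  ISS  (L2)  txn=BusRd  M[L2]=20
step 9: P0: store L1 := 73  ⟶  MII  (L1)  txn=BusUpgr+Flush  M[L1]=34
step 10: P2: load  L1  ⟶  OIS  (L1)  txn=BusRd  M[L1]=34
step 11: P0: load  L2  ⟶  SSS  (L2)  txn=BusRd  M[L2]=20
step 12: P2: load  L3  ⟶  IIE  (L3)  txn=BusRd  M[L3]=50
step 13: P0: load  L1  ⟶  OIS  (L1)  txn=∅  M[L1]=34
step 14: P1: load  L1  ⟶  OSS  (L1)  txn=BusRd  M[L1]=34
step 15: P2: load  L3  ⟶  IIE  (L3)  txn=∅  M[L3]=50
step 16: P0: store L1 := 17  ⟶  MII  (L1)  txn=BusUpgr  M[L1]=34
step 17: P0: store L1 := 72  ⟶  MII  (L1)  txn=∅  M[L1]=34
step 18: P2: store L1 := 57  ⟶  IIM  (L1)  txn=BusRdX+Flush  M[L1]=72
step 19: P1: store L2 := 65  ⟶  IMI  (L2)  txn=BusUpgr  M[L2]=20
step 20: P0: load  L2  ⟶  SOI  (L2)  txn=BusRd  M[L2]=20
step 21: P2: store L1 := 61  ⟶  IIM  (L1)  txn=∅  M[L1]=72
step 22: P1: store L2 := 93  ⟶  IMI  (L2)  txn=BusUpgr  M[L2]=20
step 23: P0: load  L1  ⟶  SIO  (L1)  txn=BusRd  M[L1]=72
step 24: P0: load  L1  ⟶  SIO  (L1)  txn=∅  M[L1]=72
step 25: P0: load  L1  ⟶  SIO  (L1)  txn=∅  M[L1]=72
step 26: P2: store L1 := 34  ⟶  IIM  (L1)  txn=BusUpgr  M[L1]=72
step 27: P2: load  L1  ⟶  IIM  (L1)  txn=∅  M[L1]=72
step 28: P2: load  L1  ⟶  IIM  (L1)  txn=∅  M[L1]=72

invalidations = 4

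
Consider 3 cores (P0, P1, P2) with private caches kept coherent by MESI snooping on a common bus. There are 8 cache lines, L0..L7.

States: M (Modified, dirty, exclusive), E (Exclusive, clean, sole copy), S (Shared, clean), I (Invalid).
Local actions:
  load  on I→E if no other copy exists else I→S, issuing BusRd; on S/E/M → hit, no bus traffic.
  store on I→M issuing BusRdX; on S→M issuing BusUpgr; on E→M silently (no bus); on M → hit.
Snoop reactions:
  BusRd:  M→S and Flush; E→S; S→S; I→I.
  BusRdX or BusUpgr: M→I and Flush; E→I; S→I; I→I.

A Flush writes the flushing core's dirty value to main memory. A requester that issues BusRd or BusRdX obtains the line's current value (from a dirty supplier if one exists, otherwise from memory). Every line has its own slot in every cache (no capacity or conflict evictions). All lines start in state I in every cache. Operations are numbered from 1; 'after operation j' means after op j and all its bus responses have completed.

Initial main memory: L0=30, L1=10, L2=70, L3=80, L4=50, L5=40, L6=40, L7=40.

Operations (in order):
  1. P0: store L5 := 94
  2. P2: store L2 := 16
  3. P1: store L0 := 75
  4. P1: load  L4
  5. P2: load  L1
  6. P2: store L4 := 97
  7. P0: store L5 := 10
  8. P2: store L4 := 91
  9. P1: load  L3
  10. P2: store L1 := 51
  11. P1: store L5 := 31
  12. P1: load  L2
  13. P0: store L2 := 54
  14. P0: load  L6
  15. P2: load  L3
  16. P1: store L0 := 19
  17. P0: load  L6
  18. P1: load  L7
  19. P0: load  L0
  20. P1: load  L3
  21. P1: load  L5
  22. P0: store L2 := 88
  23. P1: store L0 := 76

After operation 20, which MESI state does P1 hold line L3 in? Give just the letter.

  op1 P0: store L5 := 94 → M/I/I on L5; bus BusRdX; mem=40
  op2 P2: store L2 := 16 → I/I/M on L2; bus BusRdX; mem=70
  op3 P1: store L0 := 75 → I/M/I on L0; bus BusRdX; mem=30
  op4 P1: load  L4 → I/E/I on L4; bus BusRd; mem=50
  op5 P2: load  L1 → I/I/E on L1; bus BusRd; mem=10
  op6 P2: store L4 := 97 → I/I/M on L4; bus BusRdX; mem=50
  op7 P0: store L5 := 10 → M/I/I on L5; bus (none); mem=40
  op8 P2: store L4 := 91 → I/I/M on L4; bus (none); mem=50
  op9 P1: load  L3 → I/E/I on L3; bus BusRd; mem=80
  op10 P2: store L1 := 51 → I/I/M on L1; bus (none); mem=10
  op11 P1: store L5 := 31 → I/M/I on L5; bus BusRdX Flush; mem=10
  op12 P1: load  L2 → I/S/S on L2; bus BusRd Flush; mem=16
  op13 P0: store L2 := 54 → M/I/I on L2; bus BusRdX; mem=16
  op14 P0: load  L6 → E/I/I on L6; bus BusRd; mem=40
  op15 P2: load  L3 → I/S/S on L3; bus BusRd; mem=80
  op16 P1: store L0 := 19 → I/M/I on L0; bus (none); mem=30
  op17 P0: load  L6 → E/I/I on L6; bus (none); mem=40
  op18 P1: load  L7 → I/E/I on L7; bus BusRd; mem=40
  op19 P0: load  L0 → S/S/I on L0; bus BusRd Flush; mem=19
  op20 P1: load  L3 → I/S/S on L3; bus (none); mem=80
  op21 P1: load  L5 → I/M/I on L5; bus (none); mem=10
  op22 P0: store L2 := 88 → M/I/I on L2; bus (none); mem=16
  op23 P1: store L0 := 76 → I/M/I on L0; bus BusUpgr; mem=19

state = S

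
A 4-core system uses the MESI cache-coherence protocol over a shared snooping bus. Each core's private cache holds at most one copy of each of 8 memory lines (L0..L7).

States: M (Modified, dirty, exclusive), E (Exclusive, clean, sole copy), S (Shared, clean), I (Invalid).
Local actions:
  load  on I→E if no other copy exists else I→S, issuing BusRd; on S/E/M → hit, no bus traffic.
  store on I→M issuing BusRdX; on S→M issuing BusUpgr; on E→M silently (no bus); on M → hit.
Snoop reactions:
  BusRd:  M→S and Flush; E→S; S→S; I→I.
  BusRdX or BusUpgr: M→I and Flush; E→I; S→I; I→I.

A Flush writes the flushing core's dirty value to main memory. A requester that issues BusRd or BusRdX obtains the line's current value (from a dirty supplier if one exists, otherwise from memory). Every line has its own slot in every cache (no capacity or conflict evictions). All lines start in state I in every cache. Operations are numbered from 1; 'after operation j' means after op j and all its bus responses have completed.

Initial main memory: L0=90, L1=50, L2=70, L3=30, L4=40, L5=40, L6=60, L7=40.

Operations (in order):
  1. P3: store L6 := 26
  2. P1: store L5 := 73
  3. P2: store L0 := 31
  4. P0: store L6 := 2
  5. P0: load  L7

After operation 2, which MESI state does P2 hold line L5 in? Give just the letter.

state = I

step 1: P3: store L6 := 26  ⟶  IIIM  (L6)  txn=BusRdX  M[L6]=60
step 2: P1: store L5 := 73  ⟶  IMII  (L5)  txn=BusRdX  M[L5]=40
step 3: P2: store L0 := 31  ⟶  IIMI  (L0)  txn=BusRdX  M[L0]=90
step 4: P0: store L6 := 2  ⟶  MIII  (L6)  txn=BusRdX+Flush  M[L6]=26
step 5: P0: load  L7  ⟶  EIII  (L7)  txn=BusRd  M[L7]=40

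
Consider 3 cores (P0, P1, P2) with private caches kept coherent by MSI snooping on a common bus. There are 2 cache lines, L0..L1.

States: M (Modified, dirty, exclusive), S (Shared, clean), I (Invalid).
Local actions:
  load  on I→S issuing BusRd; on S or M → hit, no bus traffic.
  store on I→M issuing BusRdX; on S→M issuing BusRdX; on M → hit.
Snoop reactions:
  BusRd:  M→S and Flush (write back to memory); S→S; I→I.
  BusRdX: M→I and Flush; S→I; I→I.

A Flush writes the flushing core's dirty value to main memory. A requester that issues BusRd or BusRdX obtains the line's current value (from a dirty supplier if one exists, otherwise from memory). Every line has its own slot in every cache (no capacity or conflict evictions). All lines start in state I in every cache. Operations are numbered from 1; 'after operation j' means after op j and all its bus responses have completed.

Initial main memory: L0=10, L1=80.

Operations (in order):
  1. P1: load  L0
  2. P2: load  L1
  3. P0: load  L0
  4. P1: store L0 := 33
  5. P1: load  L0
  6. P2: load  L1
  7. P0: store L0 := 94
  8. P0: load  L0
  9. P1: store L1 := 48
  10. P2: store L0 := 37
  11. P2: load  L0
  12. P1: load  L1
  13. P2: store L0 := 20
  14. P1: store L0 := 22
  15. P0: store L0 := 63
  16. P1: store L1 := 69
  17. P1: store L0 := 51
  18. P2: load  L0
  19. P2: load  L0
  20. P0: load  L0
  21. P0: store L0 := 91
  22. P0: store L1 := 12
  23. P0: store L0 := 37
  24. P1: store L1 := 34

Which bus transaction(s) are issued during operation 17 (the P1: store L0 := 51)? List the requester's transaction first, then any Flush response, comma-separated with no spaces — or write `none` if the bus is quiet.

bus = BusRdX,Flush

step 1: P1: load  L0  ⟶  ISI  (L0)  txn=BusRd  M[L0]=10
step 2: P2: load  L1  ⟶  IIS  (L1)  txn=BusRd  M[L1]=80
step 3: P0: load  L0  ⟶  SSI  (L0)  txn=BusRd  M[L0]=10
step 4: P1: store L0 := 33  ⟶  IMI  (L0)  txn=BusRdX  M[L0]=10
step 5: P1: load  L0  ⟶  IMI  (L0)  txn=∅  M[L0]=10
step 6: P2: load  L1  ⟶  IIS  (L1)  txn=∅  M[L1]=80
step 7: P0: store L0 := 94  ⟶  MII  (L0)  txn=BusRdX+Flush  M[L0]=33
step 8: P0: load  L0  ⟶  MII  (L0)  txn=∅  M[L0]=33
step 9: P1: store L1 := 48  ⟶  IMI  (L1)  txn=BusRdX  M[L1]=80
step 10: P2: store L0 := 37  ⟶  IIM  (L0)  txn=BusRdX+Flush  M[L0]=94
step 11: P2: load  L0  ⟶  IIM  (L0)  txn=∅  M[L0]=94
step 12: P1: load  L1  ⟶  IMI  (L1)  txn=∅  M[L1]=80
step 13: P2: store L0 := 20  ⟶  IIM  (L0)  txn=∅  M[L0]=94
step 14: P1: store L0 := 22  ⟶  IMI  (L0)  txn=BusRdX+Flush  M[L0]=20
step 15: P0: store L0 := 63  ⟶  MII  (L0)  txn=BusRdX+Flush  M[L0]=22
step 16: P1: store L1 := 69  ⟶  IMI  (L1)  txn=∅  M[L1]=80
step 17: P1: store L0 := 51  ⟶  IMI  (L0)  txn=BusRdX+Flush  M[L0]=63
step 18: P2: load  L0  ⟶  ISS  (L0)  txn=BusRd+Flush  M[L0]=51
step 19: P2: load  L0  ⟶  ISS  (L0)  txn=∅  M[L0]=51
step 20: P0: load  L0  ⟶  SSS  (L0)  txn=BusRd  M[L0]=51
step 21: P0: store L0 := 91  ⟶  MII  (L0)  txn=BusRdX  M[L0]=51
step 22: P0: store L1 := 12  ⟶  MII  (L1)  txn=BusRdX+Flush  M[L1]=69
step 23: P0: store L0 := 37  ⟶  MII  (L0)  txn=∅  M[L0]=51
step 24: P1: store L1 := 34  ⟶  IMI  (L1)  txn=BusRdX+Flush  M[L1]=12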